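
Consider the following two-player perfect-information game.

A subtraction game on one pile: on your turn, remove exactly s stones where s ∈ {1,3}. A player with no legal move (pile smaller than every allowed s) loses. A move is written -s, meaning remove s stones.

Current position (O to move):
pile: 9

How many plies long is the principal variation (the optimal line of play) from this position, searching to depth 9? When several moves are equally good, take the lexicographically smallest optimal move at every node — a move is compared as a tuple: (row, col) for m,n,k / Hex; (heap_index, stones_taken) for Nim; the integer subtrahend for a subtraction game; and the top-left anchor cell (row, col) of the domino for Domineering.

ply 1, O at 9 | -1=+1→8*; -3=+1→6
ply 2, X at 8 | -1=-1→7*; -3=-1→5
ply 3, O at 7 | -1=+1→6*; -3=+1→4
ply 4, X at 6 | -1=-1→5*; -3=-1→3
ply 5, O at 5 | -1=+1→4*; -3=+1→2
ply 6, X at 4 | -1=-1→3*; -3=-1→1
ply 7, O at 3 | -1=+1→2*; -3=+1→0
ply 8, X at 2 | -1=-1→1*
ply 9, O at 1 | -1=+1→0*
ply 10: 0 is terminal -1 (X); from 9 depth 9

PV length from [9]: 9 plies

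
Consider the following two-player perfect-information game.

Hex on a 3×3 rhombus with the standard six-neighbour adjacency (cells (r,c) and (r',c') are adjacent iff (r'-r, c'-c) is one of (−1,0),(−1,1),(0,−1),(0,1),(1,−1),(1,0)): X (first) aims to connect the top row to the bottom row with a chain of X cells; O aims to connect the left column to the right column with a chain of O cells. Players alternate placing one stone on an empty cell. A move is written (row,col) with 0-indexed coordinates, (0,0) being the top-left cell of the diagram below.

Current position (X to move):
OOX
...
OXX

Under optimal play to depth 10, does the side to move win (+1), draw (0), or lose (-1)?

ply 1, X at OOX/.../OXX | (1,0)=+1→OOX/X../OXX*; (1,1)=+1→OOX/.X./OXX; (1,2)=+1→OOX/..X/OXX
ply 2, O at OOX/X../OXX | (1,1)=-1→OOX/XO./OXX*; (1,2)=-1→OOX/X.O/OXX
ply 3, X at OOX/XO./OXX | (1,2)=+1→OOX/XOX/OXX*
ply 4: OOX/XOX/OXX is terminal -1 (O); from OOX/.../OXX depth 10

value(OOX/.../OXX, X) = +1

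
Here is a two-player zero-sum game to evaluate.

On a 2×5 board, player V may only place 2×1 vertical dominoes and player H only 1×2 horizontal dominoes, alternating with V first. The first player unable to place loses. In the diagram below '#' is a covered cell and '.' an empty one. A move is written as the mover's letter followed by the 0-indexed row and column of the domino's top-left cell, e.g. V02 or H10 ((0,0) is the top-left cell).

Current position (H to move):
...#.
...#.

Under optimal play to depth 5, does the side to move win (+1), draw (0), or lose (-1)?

ply 1, H at ...#./...#. | H00=-1→##.#./...#.*; H01=-1→.###./...#.; H10=-1→...#./##.#.; H11=-1→...#./.###.
ply 2, V at ##.#./...#. | V02=+1→####./..##.*; V04=-1→##.##/...##
ply 3, H at ####./..##. | H10=-1→####./####.*
ply 4, V at ####./####. | V04=+1→#####/#####*
ply 5: #####/##### is terminal -1 (H); from ...#./...#. depth 5

value(...#./...#., H) = -1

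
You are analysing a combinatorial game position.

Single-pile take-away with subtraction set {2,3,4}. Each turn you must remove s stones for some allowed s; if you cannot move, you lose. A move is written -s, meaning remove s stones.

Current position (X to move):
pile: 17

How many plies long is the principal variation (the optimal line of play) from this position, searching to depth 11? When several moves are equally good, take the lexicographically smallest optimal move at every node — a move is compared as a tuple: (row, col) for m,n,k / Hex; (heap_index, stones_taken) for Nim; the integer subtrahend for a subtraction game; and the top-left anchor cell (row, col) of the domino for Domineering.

PV length from [17]: 5 plies

[17] X move#1: -2:-1/15, -3:-1/14, -4:+1/13*
[13] O move#2: -2:-1/11*, -3:-1/10, -4:-1/9
[11] X move#3: -2:-1/9, -3:-1/8, -4:+1/7*
[7] O move#4: -2:-1/5*, -3:-1/4, -4:-1/3
[5] X move#5: -2:-1/3, -3:-1/2, -4:+1/1*
[1] end (terminal -1, O#6); searched 17 to 11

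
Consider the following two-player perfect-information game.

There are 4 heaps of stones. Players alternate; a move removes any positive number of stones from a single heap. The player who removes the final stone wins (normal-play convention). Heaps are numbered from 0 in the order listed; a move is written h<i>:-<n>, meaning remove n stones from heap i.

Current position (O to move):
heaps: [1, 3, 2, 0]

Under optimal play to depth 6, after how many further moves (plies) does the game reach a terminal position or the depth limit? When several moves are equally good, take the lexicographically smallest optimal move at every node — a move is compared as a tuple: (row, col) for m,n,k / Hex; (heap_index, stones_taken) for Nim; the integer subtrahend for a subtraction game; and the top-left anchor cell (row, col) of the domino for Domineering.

PV length from [(1,3,2,0)]: 6 plies

[(1,3,2,0)] O move#1: h0:-1:-1/(0,3,2,0)*, h1:-1:-1/(1,2,2,0), h1:-2:-1/(1,1,2,0), h1:-3:-1/(1,0,2,0), h2:-1:-1/(1,3,1,0), h2:-2:-1/(1,3,0,0)
[(0,3,2,0)] X move#2: h1:-1:+1/(0,2,2,0)*, h1:-2:-1/(0,1,2,0), h1:-3:-1/(0,0,2,0), h2:-1:-1/(0,3,1,0), h2:-2:-1/(0,3,0,0)
[(0,2,2,0)] O move#3: h1:-1:-1/(0,1,2,0)*, h1:-2:-1/(0,0,2,0), h2:-1:-1/(0,2,1,0), h2:-2:-1/(0,2,0,0)
[(0,1,2,0)] X move#4: h1:-1:-1/(0,0,2,0), h2:-1:+1/(0,1,1,0)*, h2:-2:-1/(0,1,0,0)
[(0,1,1,0)] O move#5: h1:-1:-1/(0,0,1,0)*, h2:-1:-1/(0,1,0,0)
[(0,0,1,0)] X move#6: h2:-1:+1/(0,0,0,0)*
[(0,0,0,0)] end (terminal -1, O#7); searched (1,3,2,0) to 6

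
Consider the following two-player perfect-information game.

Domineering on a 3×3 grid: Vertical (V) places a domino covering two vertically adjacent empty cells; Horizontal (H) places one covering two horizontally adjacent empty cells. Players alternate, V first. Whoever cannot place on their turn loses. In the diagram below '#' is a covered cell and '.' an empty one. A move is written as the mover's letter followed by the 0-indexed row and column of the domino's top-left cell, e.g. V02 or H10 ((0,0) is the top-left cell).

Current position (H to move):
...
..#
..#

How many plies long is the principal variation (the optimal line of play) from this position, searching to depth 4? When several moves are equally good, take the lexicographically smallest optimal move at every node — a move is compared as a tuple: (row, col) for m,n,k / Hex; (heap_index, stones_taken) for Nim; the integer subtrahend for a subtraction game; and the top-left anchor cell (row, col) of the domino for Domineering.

[.../..#/..#] H move#1: H00:-1/##./..#/..#, H01:-1/.##/..#/..#, H10:+1/.../###/..#*, H20:-1/.../..#/###
[.../###/..#] end (terminal -1, V#2); searched .../..#/..# to 4

PV length from [.../..#/..#]: 1 ply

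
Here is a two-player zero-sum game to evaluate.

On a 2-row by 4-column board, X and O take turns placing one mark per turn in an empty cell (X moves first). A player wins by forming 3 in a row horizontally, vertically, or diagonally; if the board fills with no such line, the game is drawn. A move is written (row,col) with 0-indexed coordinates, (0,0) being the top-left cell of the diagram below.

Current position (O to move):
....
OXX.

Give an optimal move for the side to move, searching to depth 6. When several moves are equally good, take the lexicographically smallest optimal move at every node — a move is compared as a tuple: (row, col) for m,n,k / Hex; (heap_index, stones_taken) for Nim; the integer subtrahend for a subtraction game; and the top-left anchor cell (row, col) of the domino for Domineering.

[..../OXX.] O move#1: (0,0):-1/O.../OXX., (0,1):-1/.O../OXX., (0,2):-1/..O./OXX., (0,3):-1/...O/OXX., (1,3):+0/..../OXXO*
[..../OXXO] X move#2: (0,0):+0/X.../OXXO*, (0,1):+0/.X../OXXO, (0,2):+0/..X./OXXO, (0,3):+0/...X/OXXO
[X.../OXXO] O move#3: (0,1):+0/XO../OXXO*, (0,2):+0/X.O./OXXO, (0,3):+0/X..O/OXXO
[XO../OXXO] X move#4: (0,2):+0/XOX./OXXO*, (0,3):+0/XO.X/OXXO
[XOX./OXXO] O move#5: (0,3):+0/XOXO/OXXO*
[XOXO/OXXO] end (terminal +0, X#6); searched ..../OXX. to 6

O's best at [..../OXX.]: (1,3)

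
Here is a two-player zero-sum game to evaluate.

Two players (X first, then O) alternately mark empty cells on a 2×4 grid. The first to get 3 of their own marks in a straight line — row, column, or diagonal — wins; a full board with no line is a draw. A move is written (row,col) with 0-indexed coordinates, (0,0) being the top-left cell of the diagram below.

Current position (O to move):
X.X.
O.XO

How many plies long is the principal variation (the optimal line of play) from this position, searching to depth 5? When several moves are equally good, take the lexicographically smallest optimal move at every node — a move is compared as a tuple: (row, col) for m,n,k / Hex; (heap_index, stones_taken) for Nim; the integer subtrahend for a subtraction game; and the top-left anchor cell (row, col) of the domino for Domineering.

ply 1, O at X.X./O.XO | (0,1)=+0→XOX./O.XO*; (0,3)=-1→X.XO/O.XO; (1,1)=-1→X.X./OOXO
ply 2, X at XOX./O.XO | (0,3)=+0→XOXX/O.XO*; (1,1)=+0→XOX./OXXO
ply 3, O at XOXX/O.XO | (1,1)=+0→XOXX/OOXO*
ply 4: XOXX/OOXO is terminal +0 (X); from X.X./O.XO depth 5

PV length from [X.X./O.XO]: 3 plies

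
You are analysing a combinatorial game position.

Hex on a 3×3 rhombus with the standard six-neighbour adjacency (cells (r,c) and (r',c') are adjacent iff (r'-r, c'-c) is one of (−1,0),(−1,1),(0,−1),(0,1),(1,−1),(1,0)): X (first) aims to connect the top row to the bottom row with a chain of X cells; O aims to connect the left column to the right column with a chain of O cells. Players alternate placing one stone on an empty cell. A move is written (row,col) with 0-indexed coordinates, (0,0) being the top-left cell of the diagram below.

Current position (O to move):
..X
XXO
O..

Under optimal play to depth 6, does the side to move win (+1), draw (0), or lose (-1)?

ply 1, O at ..X/XXO/O.. | (0,0)=-1→O.X/XXO/O..; (0,1)=-1→.OX/XXO/O..; (2,1)=+1→..X/XXO/OO.*; (2,2)=-1→..X/XXO/O.O
ply 2: ..X/XXO/OO. is terminal -1 (X); from ..X/XXO/O.. depth 6

value(..X/XXO/O.., O) = +1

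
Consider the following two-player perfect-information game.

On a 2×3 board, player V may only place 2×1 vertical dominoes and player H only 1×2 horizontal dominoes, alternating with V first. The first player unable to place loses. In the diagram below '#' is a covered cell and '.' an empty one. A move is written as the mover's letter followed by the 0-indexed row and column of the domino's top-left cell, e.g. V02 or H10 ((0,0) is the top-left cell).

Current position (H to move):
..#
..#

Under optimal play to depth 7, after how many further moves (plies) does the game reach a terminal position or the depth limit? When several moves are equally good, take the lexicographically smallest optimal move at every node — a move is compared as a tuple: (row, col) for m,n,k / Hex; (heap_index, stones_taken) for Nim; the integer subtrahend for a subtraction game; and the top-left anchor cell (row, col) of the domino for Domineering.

PV length from [..#/..#]: 1 ply

[..#/..#] H move#1: H00:+1/###/..#*, H10:+1/..#/###
[###/..#] end (terminal -1, V#2); searched ..#/..# to 7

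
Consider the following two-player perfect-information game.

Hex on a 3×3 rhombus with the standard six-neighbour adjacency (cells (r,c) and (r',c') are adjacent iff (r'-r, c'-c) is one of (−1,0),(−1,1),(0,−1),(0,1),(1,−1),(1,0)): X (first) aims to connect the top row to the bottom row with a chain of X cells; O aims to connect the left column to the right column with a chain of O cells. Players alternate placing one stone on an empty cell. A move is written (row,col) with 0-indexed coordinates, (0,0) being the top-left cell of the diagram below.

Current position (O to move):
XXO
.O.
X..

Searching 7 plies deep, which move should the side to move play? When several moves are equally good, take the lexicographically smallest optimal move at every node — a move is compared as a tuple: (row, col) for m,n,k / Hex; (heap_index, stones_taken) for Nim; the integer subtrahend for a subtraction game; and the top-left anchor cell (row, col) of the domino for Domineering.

ply 1, O at XXO/.O./X.. | (1,0)=+1→XXO/OO./X..*; (1,2)=-1→XXO/.OO/X..; (2,1)=-1→XXO/.O./XO.; (2,2)=-1→XXO/.O./X.O
ply 2: XXO/OO./X.. is terminal -1 (X); from XXO/.O./X.. depth 7

O's best at [XXO/.O./X..]: (1,0)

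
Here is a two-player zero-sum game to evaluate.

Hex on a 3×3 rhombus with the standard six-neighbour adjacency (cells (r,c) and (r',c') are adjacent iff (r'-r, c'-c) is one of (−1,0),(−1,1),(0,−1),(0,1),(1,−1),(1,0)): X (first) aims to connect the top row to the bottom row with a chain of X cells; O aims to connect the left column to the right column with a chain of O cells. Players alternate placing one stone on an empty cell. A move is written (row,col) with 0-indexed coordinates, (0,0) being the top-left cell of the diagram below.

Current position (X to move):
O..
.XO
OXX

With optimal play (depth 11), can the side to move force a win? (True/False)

X winning at [O../.XO/OXX]: True

ply 1, X at O../.XO/OXX | (0,1)=+1→OX./.XO/OXX*; (0,2)=+1→O.X/.XO/OXX; (1,0)=+1→O../XXO/OXX
ply 2: OX./.XO/OXX is terminal -1 (O); from O../.XO/OXX depth 11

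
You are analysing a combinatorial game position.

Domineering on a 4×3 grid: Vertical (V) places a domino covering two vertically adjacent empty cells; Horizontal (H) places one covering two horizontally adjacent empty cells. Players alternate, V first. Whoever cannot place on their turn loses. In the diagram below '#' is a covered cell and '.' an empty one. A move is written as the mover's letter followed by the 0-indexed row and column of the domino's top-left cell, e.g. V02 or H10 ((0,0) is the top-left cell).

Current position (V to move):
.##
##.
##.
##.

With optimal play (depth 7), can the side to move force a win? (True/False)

V winning at [.##/##./##./##.]: True

p1 V@[.##/##./##./##.]: V12[.##/###/###/##.]+1* V22[.##/##./###/###]+1
p2 H@[.##/###/###/##.] terminal -1; root [.##/##./##./##.] d7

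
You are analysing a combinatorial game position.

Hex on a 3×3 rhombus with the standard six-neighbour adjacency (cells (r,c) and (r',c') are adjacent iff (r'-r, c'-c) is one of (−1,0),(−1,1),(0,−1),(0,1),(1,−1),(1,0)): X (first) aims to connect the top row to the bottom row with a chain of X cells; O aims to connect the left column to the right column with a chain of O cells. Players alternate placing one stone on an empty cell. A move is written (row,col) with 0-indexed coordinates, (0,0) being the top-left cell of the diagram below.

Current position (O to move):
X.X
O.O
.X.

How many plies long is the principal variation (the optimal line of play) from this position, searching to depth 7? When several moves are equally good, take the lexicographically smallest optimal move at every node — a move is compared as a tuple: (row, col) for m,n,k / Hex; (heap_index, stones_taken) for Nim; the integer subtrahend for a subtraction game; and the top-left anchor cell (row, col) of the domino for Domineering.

p1 O@[X.X/O.O/.X.]: (0,1)[XOX/O.O/.X.]-1 (1,1)[X.X/OOO/.X.]+1* (2,0)[X.X/O.O/OX.]-1 (2,2)[X.X/O.O/.XO]-1
p2 X@[X.X/OOO/.X.] terminal -1; root [X.X/O.O/.X.] d7

PV length from [X.X/O.O/.X.]: 1 ply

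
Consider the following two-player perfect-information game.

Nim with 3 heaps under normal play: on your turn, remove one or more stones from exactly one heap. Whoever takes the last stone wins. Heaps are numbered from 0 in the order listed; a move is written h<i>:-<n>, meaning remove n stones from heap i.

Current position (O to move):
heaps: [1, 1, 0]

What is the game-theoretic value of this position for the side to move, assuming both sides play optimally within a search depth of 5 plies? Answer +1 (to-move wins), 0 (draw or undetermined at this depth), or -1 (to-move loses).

ply 1, O at (1,1,0) | h0:-1=-1→(0,1,0)*; h1:-1=-1→(1,0,0)
ply 2, X at (0,1,0) | h1:-1=+1→(0,0,0)*
ply 3: (0,0,0) is terminal -1 (O); from (1,1,0) depth 5

value((1,1,0), O) = -1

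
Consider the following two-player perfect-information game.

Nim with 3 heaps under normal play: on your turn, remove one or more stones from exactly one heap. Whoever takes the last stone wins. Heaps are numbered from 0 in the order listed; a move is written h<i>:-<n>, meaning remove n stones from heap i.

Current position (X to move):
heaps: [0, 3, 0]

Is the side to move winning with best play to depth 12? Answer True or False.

ply 1, X at (0,3,0) | h1:-1=-1→(0,2,0); h1:-2=-1→(0,1,0); h1:-3=+1→(0,0,0)*
ply 2: (0,0,0) is terminal -1 (O); from (0,3,0) depth 12

X winning at [(0,3,0)]: True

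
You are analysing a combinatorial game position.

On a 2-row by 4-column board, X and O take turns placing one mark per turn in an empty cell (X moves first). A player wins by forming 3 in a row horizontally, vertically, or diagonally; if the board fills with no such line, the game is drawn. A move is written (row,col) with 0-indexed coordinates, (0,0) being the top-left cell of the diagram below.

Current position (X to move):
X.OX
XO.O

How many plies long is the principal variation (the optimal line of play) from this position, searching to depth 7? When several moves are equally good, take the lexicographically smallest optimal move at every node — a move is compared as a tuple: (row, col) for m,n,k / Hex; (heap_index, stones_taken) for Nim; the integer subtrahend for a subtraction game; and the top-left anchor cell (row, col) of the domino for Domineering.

ply 1, X at X.OX/XO.O | (0,1)=-1→XXOX/XO.O; (1,2)=+0→X.OX/XOXO*
ply 2, O at X.OX/XOXO | (0,1)=+0→XOOX/XOXO*
ply 3: XOOX/XOXO is terminal +0 (X); from X.OX/XO.O depth 7

PV length from [X.OX/XO.O]: 2 plies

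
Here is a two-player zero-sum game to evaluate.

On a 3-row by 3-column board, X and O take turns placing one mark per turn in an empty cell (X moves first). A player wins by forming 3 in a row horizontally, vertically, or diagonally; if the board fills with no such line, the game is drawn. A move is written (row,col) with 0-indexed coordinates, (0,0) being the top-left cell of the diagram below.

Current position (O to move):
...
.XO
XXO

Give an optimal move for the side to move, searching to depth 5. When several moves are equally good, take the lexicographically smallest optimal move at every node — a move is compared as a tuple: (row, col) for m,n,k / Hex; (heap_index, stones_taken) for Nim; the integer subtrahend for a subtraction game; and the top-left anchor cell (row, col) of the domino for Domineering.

O's best at [.../.XO/XXO]: (0,2)

[.../.XO/XXO] O move#1: (0,0):-1/O../.XO/XXO, (0,1):-1/.O./.XO/XXO, (0,2):+1/..O/.XO/XXO*, (1,0):-1/.../OXO/XXO
[..O/.XO/XXO] end (terminal -1, X#2); searched .../.XO/XXO to 5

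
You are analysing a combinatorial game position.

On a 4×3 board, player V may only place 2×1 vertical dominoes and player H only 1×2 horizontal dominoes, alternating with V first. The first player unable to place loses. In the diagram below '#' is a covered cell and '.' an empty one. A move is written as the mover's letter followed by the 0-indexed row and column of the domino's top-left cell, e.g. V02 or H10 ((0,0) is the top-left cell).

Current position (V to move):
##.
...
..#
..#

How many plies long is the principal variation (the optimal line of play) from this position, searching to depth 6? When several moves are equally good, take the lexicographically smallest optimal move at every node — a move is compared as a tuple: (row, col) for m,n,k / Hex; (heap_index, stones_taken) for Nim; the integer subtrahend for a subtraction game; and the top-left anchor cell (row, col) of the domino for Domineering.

[##./.../..#/..#] V move#1: V02:-1/###/..#/..#/..#, V10:+1/##./#../#.#/..#*, V11:+1/##./.#./.##/..#, V20:+1/##./.../#.#/#.#, V21:+1/##./.../.##/.##
[##./#../#.#/..#] H move#2: H11:-1/##./###/#.#/..#*, H30:-1/##./#../#.#/###
[##./###/#.#/..#] V move#3: V21:+1/##./###/###/.##*
[##./###/###/.##] end (terminal -1, H#4); searched ##./.../..#/..# to 6

PV length from [##./.../..#/..#]: 3 plies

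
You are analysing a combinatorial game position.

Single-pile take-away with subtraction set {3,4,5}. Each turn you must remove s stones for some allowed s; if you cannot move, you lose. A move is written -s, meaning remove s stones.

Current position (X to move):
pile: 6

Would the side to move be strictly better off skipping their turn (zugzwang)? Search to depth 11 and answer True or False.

zugzwang(6, X) = False

p1 X@[6]: -3[3]-1 -4[2]+1* -5[1]+1
p2 O@[2] terminal -1; root [6] d11
pass branch (O moves first from the same position):
  | p1 O@[6]: -3[3]-1 -4[2]+1* -5[1]+1
  | p2 X@[2] terminal -1; root [6] d11
X moving scores +1; X passing scores -1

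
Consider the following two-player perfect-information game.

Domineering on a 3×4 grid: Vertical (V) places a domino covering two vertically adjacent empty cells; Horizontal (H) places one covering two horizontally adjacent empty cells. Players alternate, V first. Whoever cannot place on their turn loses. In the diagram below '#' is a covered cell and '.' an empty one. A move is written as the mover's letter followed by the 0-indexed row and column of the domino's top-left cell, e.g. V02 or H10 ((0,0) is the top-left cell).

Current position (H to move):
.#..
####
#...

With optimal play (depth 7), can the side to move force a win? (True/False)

H winning at [.#../####/#...]: True

ply 1, H at .#../####/#... | H02=+1→.###/####/#...*; H21=+1→.#../####/###.; H22=+1→.#../####/#.##
ply 2: .###/####/#... is terminal -1 (V); from .#../####/#... depth 7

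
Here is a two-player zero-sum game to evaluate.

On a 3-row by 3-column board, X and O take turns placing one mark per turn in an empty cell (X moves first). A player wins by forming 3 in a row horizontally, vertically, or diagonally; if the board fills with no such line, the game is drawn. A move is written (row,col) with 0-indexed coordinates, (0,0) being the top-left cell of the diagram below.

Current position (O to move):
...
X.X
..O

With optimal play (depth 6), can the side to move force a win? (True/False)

O winning at [.../X.X/..O]: True

ply 1, O at .../X.X/..O | (0,0)=-1→O../X.X/..O; (0,1)=-1→.O./X.X/..O; (0,2)=-1→..O/X.X/..O; (1,1)=+1→.../XOX/..O*; (2,0)=-1→.../X.X/O.O; (2,1)=-1→.../X.X/.OO
ply 2, X at .../XOX/..O | (0,0)=-1→X../XOX/..O*; (0,1)=-1→.X./XOX/..O; (0,2)=-1→..X/XOX/..O; (2,0)=-1→.../XOX/X.O; (2,1)=-1→.../XOX/.XO
ply 3, O at X../XOX/..O | (0,1)=-1→XO./XOX/..O; (0,2)=-1→X.O/XOX/..O; (2,0)=+1→X../XOX/O.O*; (2,1)=-1→X../XOX/.OO
ply 4, X at X../XOX/O.O | (0,1)=-1→XX./XOX/O.O*; (0,2)=-1→X.X/XOX/O.O; (2,1)=-1→X../XOX/OXO
ply 5, O at XX./XOX/O.O | (0,2)=+1→XXO/XOX/O.O*; (2,1)=+1→XX./XOX/OOO
ply 6: XXO/XOX/O.O is terminal -1 (X); from .../X.X/..O depth 6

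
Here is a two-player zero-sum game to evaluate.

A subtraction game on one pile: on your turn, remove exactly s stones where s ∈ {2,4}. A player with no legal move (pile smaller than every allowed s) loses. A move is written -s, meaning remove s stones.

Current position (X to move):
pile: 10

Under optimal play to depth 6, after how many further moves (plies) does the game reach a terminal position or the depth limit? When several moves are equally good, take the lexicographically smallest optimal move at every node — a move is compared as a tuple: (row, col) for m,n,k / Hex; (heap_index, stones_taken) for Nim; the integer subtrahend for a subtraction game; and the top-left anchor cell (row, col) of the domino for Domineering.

PV length from [10]: 3 plies

p1 X@[10]: -2[8]-1 -4[6]+1*
p2 O@[6]: -2[4]-1* -4[2]-1
p3 X@[4]: -2[2]-1 -4[0]+1*
p4 O@[0] terminal -1; root [10] d6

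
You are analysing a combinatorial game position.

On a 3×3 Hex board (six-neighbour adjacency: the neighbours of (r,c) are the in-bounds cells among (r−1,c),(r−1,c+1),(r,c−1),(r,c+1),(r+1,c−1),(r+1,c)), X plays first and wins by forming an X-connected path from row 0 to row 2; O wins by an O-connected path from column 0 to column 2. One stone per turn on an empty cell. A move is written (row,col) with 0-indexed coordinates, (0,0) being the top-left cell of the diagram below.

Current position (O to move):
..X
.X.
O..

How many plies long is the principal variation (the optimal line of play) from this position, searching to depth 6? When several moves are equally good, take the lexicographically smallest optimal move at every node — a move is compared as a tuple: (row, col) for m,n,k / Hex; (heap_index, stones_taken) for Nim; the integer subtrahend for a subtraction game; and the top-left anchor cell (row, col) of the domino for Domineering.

ply 1, O at ..X/.X./O.. | (0,0)=-1→O.X/.X./O..; (0,1)=-1→.OX/.X./O..; (1,0)=-1→..X/OX./O..; (1,2)=-1→..X/.XO/O..; (2,1)=+1→..X/.X./OO.*; (2,2)=-1→..X/.X./O.O
ply 2, X at ..X/.X./OO. | (0,0)=-1→X.X/.X./OO.*; (0,1)=-1→.XX/.X./OO.; (1,0)=-1→..X/XX./OO.; (1,2)=-1→..X/.XX/OO.; (2,2)=-1→..X/.X./OOX
ply 3, O at X.X/.X./OO. | (0,1)=+1→XOX/.X./OO.*; (1,0)=+1→X.X/OX./OO.; (1,2)=+1→X.X/.XO/OO.; (2,2)=+1→X.X/.X./OOO
ply 4, X at XOX/.X./OO. | (1,0)=-1→XOX/XX./OO.*; (1,2)=-1→XOX/.XX/OO.; (2,2)=-1→XOX/.X./OOX
ply 5, O at XOX/XX./OO. | (1,2)=+1→XOX/XXO/OO.*; (2,2)=+1→XOX/XX./OOO
ply 6: XOX/XXO/OO. is terminal -1 (X); from ..X/.X./O.. depth 6

PV length from [..X/.X./O..]: 5 plies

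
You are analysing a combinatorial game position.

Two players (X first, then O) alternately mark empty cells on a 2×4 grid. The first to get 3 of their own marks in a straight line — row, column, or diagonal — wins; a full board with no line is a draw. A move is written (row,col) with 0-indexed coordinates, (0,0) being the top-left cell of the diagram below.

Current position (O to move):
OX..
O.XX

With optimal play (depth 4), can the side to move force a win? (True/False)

O winning at [OX../O.XX]: False

p1 O@[OX../O.XX]: (0,2)[OXO./O.XX]-1 (0,3)[OX.O/O.XX]-1 (1,1)[OX../OOXX]+0*
p2 X@[OX../OOXX]: (0,2)[OXX./OOXX]+0* (0,3)[OX.X/OOXX]+0
p3 O@[OXX./OOXX]: (0,3)[OXXO/OOXX]+0*
p4 X@[OXXO/OOXX] terminal +0; root [OX../O.XX] d4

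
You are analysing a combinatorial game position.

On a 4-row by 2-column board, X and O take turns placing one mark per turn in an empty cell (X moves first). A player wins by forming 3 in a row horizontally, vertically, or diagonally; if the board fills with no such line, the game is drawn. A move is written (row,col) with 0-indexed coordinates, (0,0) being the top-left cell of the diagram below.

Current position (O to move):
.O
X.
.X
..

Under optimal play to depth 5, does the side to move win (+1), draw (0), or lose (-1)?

[.O/X./.X/..] O move#1: (0,0):+0/OO/X./.X/..*, (1,1):-1/.O/XO/.X/.., (2,0):+0/.O/X./OX/.., (3,0):+0/.O/X./.X/O., (3,1):-1/.O/X./.X/.O
[OO/X./.X/..] X move#2: (1,1):+0/OO/XX/.X/..*, (2,0):+0/OO/X./XX/.., (3,0):+0/OO/X./.X/X., (3,1):+0/OO/X./.X/.X
[OO/XX/.X/..] O move#3: (2,0):-1/OO/XX/OX/.., (3,0):-1/OO/XX/.X/O., (3,1):+0/OO/XX/.X/.O*
[OO/XX/.X/.O] X move#4: (2,0):+0/OO/XX/XX/.O*, (3,0):+0/OO/XX/.X/XO
[OO/XX/XX/.O] O move#5: (3,0):+0/OO/XX/XX/OO*
[OO/XX/XX/OO] end (terminal +0, X#6); searched .O/X./.X/.. to 5

value(.O/X./.X/.., O) = 0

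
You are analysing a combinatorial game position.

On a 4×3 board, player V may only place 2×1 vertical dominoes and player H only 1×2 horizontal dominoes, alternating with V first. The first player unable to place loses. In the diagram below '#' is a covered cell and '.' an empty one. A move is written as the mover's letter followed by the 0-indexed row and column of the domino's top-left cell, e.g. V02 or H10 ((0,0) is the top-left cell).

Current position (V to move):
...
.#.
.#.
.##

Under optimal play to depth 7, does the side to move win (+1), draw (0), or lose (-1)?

value(.../.#./.#./.##, V) = +1

ply 1, V at .../.#./.#./.## | V00=+1→#../##./.#./.##*; V02=+1→..#/.##/.#./.##; V10=+1→.../##./##./.##; V12=+1→.../.##/.##/.##; V20=+1→.../.#./##./###
ply 2, H at #../##./.#./.## | H01=-1→###/##./.#./.##*
ply 3, V at ###/##./.#./.## | V12=+1→###/###/.##/.##*; V20=+1→###/##./##./###
ply 4: ###/###/.##/.## is terminal -1 (H); from .../.#./.#./.## depth 7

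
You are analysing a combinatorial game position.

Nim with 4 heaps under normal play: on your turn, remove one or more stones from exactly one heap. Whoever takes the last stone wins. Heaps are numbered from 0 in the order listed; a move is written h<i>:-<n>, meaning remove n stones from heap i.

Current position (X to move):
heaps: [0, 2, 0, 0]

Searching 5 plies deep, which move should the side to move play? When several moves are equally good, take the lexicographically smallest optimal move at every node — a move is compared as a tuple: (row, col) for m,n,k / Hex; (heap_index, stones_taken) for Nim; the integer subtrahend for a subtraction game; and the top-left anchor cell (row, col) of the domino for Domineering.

X's best at [(0,2,0,0)]: h1:-2

p1 X@[(0,2,0,0)]: h1:-1[(0,1,0,0)]-1 h1:-2[(0,0,0,0)]+1*
p2 O@[(0,0,0,0)] terminal -1; root [(0,2,0,0)] d5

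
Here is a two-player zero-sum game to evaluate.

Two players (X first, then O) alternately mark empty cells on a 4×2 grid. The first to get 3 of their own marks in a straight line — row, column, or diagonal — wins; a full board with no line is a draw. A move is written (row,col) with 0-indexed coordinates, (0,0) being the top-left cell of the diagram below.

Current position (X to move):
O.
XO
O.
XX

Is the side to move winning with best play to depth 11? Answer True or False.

X winning at [O./XO/O./XX]: False

ply 1, X at O./XO/O./XX | (0,1)=+0→OX/XO/O./XX*; (2,1)=+0→O./XO/OX/XX
ply 2, O at OX/XO/O./XX | (2,1)=+0→OX/XO/OO/XX*
ply 3: OX/XO/OO/XX is terminal +0 (X); from O./XO/O./XX depth 11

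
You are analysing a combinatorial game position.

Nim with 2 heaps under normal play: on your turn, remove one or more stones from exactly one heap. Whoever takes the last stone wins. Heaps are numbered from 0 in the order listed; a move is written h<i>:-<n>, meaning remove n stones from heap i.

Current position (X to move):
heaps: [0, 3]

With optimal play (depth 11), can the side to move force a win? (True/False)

ply 1, X at (0,3) | h1:-1=-1→(0,2); h1:-2=-1→(0,1); h1:-3=+1→(0,0)*
ply 2: (0,0) is terminal -1 (O); from (0,3) depth 11

X winning at [(0,3)]: True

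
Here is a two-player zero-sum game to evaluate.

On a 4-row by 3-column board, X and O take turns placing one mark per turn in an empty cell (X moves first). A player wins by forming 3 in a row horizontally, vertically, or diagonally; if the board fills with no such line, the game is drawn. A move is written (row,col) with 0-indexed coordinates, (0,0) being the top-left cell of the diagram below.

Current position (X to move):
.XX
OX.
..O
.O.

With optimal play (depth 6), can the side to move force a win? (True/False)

[.XX/OX./..O/.O.] X move#1: (0,0):+1/XXX/OX./..O/.O.*, (1,2):+1/.XX/OXX/..O/.O., (2,0):+1/.XX/OX./X.O/.O., (2,1):+1/.XX/OX./.XO/.O., (3,0):+1/.XX/OX./..O/XO., (3,2):+1/.XX/OX./..O/.OX
[XXX/OX./..O/.O.] end (terminal -1, O#2); searched .XX/OX./..O/.O. to 6

X winning at [.XX/OX./..O/.O.]: True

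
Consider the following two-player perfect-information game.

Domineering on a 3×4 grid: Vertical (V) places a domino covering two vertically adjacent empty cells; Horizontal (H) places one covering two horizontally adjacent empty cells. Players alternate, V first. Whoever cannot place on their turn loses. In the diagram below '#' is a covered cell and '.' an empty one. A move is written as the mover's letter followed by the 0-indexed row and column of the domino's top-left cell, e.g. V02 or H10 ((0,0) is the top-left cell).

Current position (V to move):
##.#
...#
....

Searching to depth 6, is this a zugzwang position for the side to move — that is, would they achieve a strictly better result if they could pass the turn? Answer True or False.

zugzwang(##.#/...#/...., V) = False

ply 1, V at ##.#/...#/.... | V02=-1→####/..##/....; V10=-1→##.#/#..#/#...; V11=+1→##.#/.#.#/.#..*; V12=-1→##.#/..##/..#.
ply 2, H at ##.#/.#.#/.#.. | H22=-1→##.#/.#.#/.###*
ply 3, V at ##.#/.#.#/.### | V02=+1→####/.###/.###*; V10=+1→##.#/##.#/####
ply 4: ####/.###/.### is terminal -1 (H); from ##.#/...#/.... depth 6
if V skipped the turn, H would face:
~ ply 1, H at ##.#/...#/.... | H10=+1→##.#/##.#/....*; H11=+1→##.#/.###/....; H20=+1→##.#/...#/##..; H21=+1→##.#/...#/.##.; H22=-1→##.#/...#/..##
~ ply 2, V at ##.#/##.#/.... | V02=-1→####/####/....*; V12=-1→##.#/####/..#.
~ ply 3, H at ####/####/.... | H20=+1→####/####/##..*; H21=+1→####/####/.##.; H22=+1→####/####/..##
~ ply 4: ####/####/##.. is terminal -1 (V); from ##.#/...#/.... depth 6
compare (V): move=+1 vs pass=-1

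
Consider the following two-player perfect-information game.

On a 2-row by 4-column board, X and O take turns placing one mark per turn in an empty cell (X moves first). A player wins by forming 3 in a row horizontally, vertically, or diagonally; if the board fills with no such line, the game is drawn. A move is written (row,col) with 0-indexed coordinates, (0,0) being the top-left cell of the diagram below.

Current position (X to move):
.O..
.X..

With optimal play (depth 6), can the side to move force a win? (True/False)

p1 X@[.O../.X..]: (0,0)[XO../.X..]+0 (0,2)[.OX./.X..]+0 (0,3)[.O.X/.X..]+0 (1,0)[.O../XX..]+0 (1,2)[.O../.XX.]+1* (1,3)[.O../.X.X]+0
p2 O@[.O../.XX.]: (0,0)[OO../.XX.]-1* (0,2)[.OO./.XX.]-1 (0,3)[.O.O/.XX.]-1 (1,0)[.O../OXX.]-1 (1,3)[.O../.XXO]-1
p3 X@[OO../.XX.]: (0,2)[OOX./.XX.]+1* (0,3)[OO.X/.XX.]-1 (1,0)[OO../XXX.]+1 (1,3)[OO../.XXX]+1
p4 O@[OOX./.XX.]: (0,3)[OOXO/.XX.]-1* (1,0)[OOX./OXX.]-1 (1,3)[OOX./.XXO]-1
p5 X@[OOXO/.XX.]: (1,0)[OOXO/XXX.]+1* (1,3)[OOXO/.XXX]+1
p6 O@[OOXO/XXX.] terminal -1; root [.O../.X..] d6

X winning at [.O../.X..]: True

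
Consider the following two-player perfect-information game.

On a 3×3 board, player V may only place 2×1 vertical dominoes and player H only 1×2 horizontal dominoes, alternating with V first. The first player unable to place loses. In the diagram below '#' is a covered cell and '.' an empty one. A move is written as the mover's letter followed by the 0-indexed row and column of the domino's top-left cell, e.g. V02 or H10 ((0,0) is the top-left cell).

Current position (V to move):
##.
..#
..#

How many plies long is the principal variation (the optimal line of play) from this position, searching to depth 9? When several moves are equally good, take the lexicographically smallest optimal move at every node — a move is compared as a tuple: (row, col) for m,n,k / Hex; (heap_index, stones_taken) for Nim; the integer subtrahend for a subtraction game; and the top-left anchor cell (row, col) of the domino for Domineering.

PV length from [##./..#/..#]: 1 ply

ply 1, V at ##./..#/..# | V10=+1→##./#.#/#.#*; V11=+1→##./.##/.##
ply 2: ##./#.#/#.# is terminal -1 (H); from ##./..#/..# depth 9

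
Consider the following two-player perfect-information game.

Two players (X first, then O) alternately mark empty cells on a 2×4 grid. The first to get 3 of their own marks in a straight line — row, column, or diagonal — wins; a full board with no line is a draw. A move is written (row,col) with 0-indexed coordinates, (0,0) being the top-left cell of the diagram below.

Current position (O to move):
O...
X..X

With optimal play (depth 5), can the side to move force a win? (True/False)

ply 1, O at O.../X..X | (0,1)=+0→OO../X..X*; (0,2)=+0→O.O./X..X; (0,3)=+0→O..O/X..X; (1,1)=+0→O.../XO.X; (1,2)=+0→O.../X.OX
ply 2, X at OO../X..X | (0,2)=+0→OOX./X..X*; (0,3)=-1→OO.X/X..X; (1,1)=-1→OO../XX.X; (1,2)=-1→OO../X.XX
ply 3, O at OOX./X..X | (0,3)=+0→OOXO/X..X*; (1,1)=+0→OOX./XO.X; (1,2)=+0→OOX./X.OX
ply 4, X at OOXO/X..X | (1,1)=+0→OOXO/XX.X*; (1,2)=+0→OOXO/X.XX
ply 5, O at OOXO/XX.X | (1,2)=+0→OOXO/XXOX*
ply 6: OOXO/XXOX is terminal +0 (X); from O.../X..X depth 5

O winning at [O.../X..X]: False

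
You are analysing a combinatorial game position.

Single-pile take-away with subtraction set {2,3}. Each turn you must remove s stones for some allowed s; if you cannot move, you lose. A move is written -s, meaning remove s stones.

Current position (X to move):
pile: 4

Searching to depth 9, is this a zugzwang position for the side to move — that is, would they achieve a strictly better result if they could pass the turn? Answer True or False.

zugzwang(4, X) = False

[4] X move#1: -2:-1/2, -3:+1/1*
[1] end (terminal -1, O#2); searched 4 to 9
suppose X passes — search the same position with O to move:
pass> [4] O move#1: -2:-1/2, -3:+1/1*
pass> [1] end (terminal -1, X#2); searched 4 to 9
for X: play +1, pass -1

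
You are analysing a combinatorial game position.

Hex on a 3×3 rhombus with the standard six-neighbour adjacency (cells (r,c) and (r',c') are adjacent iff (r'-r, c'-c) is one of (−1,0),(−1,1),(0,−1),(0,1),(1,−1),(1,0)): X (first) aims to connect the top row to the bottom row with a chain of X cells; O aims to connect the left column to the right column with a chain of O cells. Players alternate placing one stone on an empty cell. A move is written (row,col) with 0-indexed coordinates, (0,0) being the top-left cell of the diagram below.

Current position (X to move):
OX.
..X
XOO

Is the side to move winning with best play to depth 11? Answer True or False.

[OX./..X/XOO] X move#1: (0,2):+1/OXX/..X/XOO*, (1,0):+1/OX./X.X/XOO, (1,1):+1/OX./.XX/XOO
[OXX/..X/XOO] O move#2: (1,0):-1/OXX/O.X/XOO*, (1,1):-1/OXX/.OX/XOO
[OXX/O.X/XOO] X move#3: (1,1):+1/OXX/OXX/XOO*
[OXX/OXX/XOO] end (terminal -1, O#4); searched OX./..X/XOO to 11

X winning at [OX./..X/XOO]: True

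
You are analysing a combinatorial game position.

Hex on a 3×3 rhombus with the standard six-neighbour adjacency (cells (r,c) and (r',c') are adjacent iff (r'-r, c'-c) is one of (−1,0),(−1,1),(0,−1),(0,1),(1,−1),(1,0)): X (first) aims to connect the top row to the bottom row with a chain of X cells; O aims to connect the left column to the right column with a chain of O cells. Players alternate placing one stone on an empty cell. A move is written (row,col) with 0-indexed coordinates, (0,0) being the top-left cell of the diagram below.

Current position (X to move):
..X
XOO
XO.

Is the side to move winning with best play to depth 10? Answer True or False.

p1 X@[..X/XOO/XO.]: (0,0)[X.X/XOO/XO.]+1* (0,1)[.XX/XOO/XO.]+1 (2,2)[..X/XOO/XOX]+1
p2 O@[X.X/XOO/XO.] terminal -1; root [..X/XOO/XO.] d10

X winning at [..X/XOO/XO.]: True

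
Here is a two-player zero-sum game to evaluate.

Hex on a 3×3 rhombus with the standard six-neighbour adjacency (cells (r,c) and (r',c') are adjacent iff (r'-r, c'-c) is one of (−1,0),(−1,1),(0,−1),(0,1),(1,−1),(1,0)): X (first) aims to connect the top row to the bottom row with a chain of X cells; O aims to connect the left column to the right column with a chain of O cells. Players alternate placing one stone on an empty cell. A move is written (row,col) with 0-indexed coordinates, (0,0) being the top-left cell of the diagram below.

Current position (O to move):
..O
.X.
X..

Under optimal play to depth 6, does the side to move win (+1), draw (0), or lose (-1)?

value(..O/.X./X.., O) = +1

[..O/.X./X..] O move#1: (0,0):-1/O.O/.X./X.., (0,1):+1/.OO/.X./X..*, (1,0):-1/..O/OX./X.., (1,2):-1/..O/.XO/X.., (2,1):-1/..O/.X./XO., (2,2):-1/..O/.X./X.O
[.OO/.X./X..] X move#2: (0,0):-1/XOO/.X./X..*, (1,0):-1/.OO/XX./X.., (1,2):-1/.OO/.XX/X.., (2,1):-1/.OO/.X./XX., (2,2):-1/.OO/.X./X.X
[XOO/.X./X..] O move#3: (1,0):+1/XOO/OX./X..*, (1,2):-1/XOO/.XO/X.., (2,1):-1/XOO/.X./XO., (2,2):-1/XOO/.X./X.O
[XOO/OX./X..] end (terminal -1, X#4); searched ..O/.X./X.. to 6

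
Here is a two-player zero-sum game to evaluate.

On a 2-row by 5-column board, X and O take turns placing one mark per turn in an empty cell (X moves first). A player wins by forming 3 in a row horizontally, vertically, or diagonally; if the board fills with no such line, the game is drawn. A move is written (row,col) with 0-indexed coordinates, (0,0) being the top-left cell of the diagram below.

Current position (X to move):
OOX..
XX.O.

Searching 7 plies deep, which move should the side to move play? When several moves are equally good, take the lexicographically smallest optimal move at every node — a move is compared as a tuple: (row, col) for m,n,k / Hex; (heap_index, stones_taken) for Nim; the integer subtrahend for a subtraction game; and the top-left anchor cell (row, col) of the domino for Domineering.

p1 X@[OOX../XX.O.]: (0,3)[OOXX./XX.O.]+1* (0,4)[OOX.X/XX.O.]+1 (1,2)[OOX../XXXO.]+1 (1,4)[OOX../XX.OX]+0
p2 O@[OOXX./XX.O.]: (0,4)[OOXXO/XX.O.]-1* (1,2)[OOXX./XXOO.]-1 (1,4)[OOXX./XX.OO]-1
p3 X@[OOXXO/XX.O.]: (1,2)[OOXXO/XXXO.]+1* (1,4)[OOXXO/XX.OX]+0
p4 O@[OOXXO/XXXO.] terminal -1; root [OOX../XX.O.] d7

X's best at [OOX../XX.O.]: (0,3)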